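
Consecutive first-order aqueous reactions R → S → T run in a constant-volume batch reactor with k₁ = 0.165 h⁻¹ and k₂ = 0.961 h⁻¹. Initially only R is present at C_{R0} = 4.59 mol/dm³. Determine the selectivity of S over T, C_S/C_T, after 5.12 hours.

0.181

For first-order series with pure R initially, C_S(t) = k₁C_{R0}/(k₂−k₁)·(e^(−k₁t) − e^(−k₂t)).
e^(−k₁t) = e^(−0.165×5.12) = e^(−0.8448) = 0.4296; e^(−k₂t) = e^(−4.920) = 0.007297.
C_S = 0.165×4.59/(0.961−0.165) × (0.4296−0.007297) = 0.9514×0.4223 = 0.4018 mol/dm³.
C_R = C_{R0}e^(−k₁t) = 1.972 mol/dm³, so C_T = C_{R0}−C_R−C_S = 2.216 mol/dm³; C_S/C_T = 0.181.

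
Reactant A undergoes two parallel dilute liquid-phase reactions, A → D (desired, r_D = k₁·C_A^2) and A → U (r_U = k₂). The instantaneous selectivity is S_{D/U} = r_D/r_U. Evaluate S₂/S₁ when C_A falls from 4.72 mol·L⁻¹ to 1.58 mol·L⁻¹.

0.112

S_{D/U} = (k₁/k₂)·C_A^2, so S₂/S₁ = (C_{A,2}/C_{A,1})^2.
= (1.58/4.72)^2 = (0.3347)^2 = 0.112.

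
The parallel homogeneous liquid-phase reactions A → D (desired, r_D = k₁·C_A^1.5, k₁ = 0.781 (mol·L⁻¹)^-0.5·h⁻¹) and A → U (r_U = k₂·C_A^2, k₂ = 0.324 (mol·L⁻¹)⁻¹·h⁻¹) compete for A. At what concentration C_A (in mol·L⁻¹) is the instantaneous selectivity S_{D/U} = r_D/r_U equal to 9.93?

S_{D/U} = (k₁/k₂)·C_A^-0.5 ⇒ C_A = (S·k₂/k₁)^(-2).
= (9.93×0.324/0.781)^(-2) = (4.119)^(-2) = 0.0589 mol·L⁻¹.

0.0589 mol·L⁻¹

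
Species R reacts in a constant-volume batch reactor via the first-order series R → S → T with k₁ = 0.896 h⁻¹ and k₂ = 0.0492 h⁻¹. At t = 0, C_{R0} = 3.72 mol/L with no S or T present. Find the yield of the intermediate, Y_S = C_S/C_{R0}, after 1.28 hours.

Solving the coupled first-order balances gives C_S(t) = [k₁/(k₂−k₁)]·C_{R0}·(e^(−k₁t) − e^(−k₂t)).
e^(−k₁t) = e^(−0.896×1.28) = e^(−1.147) = 0.3176; e^(−k₂t) = e^(−0.06298) = 0.9390.
C_S = 0.896×3.72/(0.0492−0.896) × (0.3176−0.9390) = (-3.936)×(-0.6213) = 2.446 mol/L.
Y_S = C_S/C_{R0} = 2.446/3.72 = 0.657.

0.657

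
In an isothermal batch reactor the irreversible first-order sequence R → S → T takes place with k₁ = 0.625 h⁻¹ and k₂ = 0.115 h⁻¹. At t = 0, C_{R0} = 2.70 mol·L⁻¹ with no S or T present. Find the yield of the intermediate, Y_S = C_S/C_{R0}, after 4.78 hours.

Solving the coupled first-order balances gives C_S(t) = [k₁/(k₂−k₁)]·C_{R0}·(e^(−k₁t) − e^(−k₂t)).
e^(−k₁t) = e^(−0.625×4.78) = e^(−2.988) = 0.05041; e^(−k₂t) = e^(−0.5497) = 0.5771.
C_S = 0.625×2.70/(0.115−0.625) × (0.05041−0.5771) = (-3.309)×(-0.5267) = 1.743 mol·L⁻¹.
Y_S = C_S/C_{R0} = 1.743/2.70 = 0.645.

0.645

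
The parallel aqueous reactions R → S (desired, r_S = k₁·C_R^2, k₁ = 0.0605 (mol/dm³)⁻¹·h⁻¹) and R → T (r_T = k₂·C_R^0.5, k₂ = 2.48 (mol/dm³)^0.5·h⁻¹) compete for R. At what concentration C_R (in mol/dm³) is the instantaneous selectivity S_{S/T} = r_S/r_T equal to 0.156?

S_{S/T} = (k₁/k₂)·C_R^1.5 ⇒ C_R = (S·k₂/k₁)^(1/1.5).
= (0.156×2.48/0.0605)^(0.6667) = (6.395)^(0.6667) = 3.45 mol/dm³.

3.45 mol/dm³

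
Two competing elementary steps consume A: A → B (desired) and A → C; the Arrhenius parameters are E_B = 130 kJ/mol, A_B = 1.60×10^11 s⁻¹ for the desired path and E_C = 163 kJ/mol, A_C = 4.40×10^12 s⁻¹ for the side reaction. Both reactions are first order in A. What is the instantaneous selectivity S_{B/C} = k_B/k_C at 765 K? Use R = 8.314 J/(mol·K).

Since both paths have the same order in A, the concentration cancels and S_{B/C} = k_B/k_C = (A_B/A_C)·exp[(E_C−E_B)/(RT)].
(E_C−E_B)/(RT) = (163−130)×10³/(8.314×765) = 33000/6360 = 5.189.
k_B/k_C = (1.60×10^11/4.40×10^12)·exp(5.189) = 0.03636 × 179.2 = 6.52.

6.52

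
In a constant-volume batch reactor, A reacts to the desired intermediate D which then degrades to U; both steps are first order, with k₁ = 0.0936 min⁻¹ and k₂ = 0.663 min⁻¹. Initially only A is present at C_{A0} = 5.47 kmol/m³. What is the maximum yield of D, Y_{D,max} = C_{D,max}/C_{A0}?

0.102

At the optimum, C_{D,max}/C_{A0} = (k₁/k₂)^[k₂/(k₂−k₁)].
= (0.0936/0.663)^(0.663/(0.663−0.0936)) = (0.1412)^(1.164) = 0.1023.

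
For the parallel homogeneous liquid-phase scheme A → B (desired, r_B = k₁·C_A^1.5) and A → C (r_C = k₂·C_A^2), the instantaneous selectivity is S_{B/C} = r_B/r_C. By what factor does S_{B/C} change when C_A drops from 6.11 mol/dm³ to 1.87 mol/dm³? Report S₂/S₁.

1.81

S_{B/C} = (k₁/k₂)·C_A^-0.5, so S₂/S₁ = (C_{A,2}/C_{A,1})^-0.5.
= (1.87/6.11)^(-0.5) = (0.3061)^(-0.5) = 1.81.
Selectivity toward B rises as C_A falls — low-concentration operation is favoured.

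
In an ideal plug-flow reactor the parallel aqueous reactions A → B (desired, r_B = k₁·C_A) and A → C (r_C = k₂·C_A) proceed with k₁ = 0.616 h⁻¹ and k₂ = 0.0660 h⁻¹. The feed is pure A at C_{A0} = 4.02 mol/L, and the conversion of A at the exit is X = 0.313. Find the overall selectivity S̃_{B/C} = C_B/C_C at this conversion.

9.33

C_A = C_{A0}(1−X) = 2.762 mol/L.
Both paths are first order in A, so the instantaneous fraction to B is constant: dC_B/d(−C_A) = k₁/(k₁+k₂) = 0.9032.
C_B = 0.9032·(C_{A0}−C_A) = 0.9032×1.258 = 1.14 mol/L.
C_C = (C_{A0}−C_A)−C_B = 0.1218 mol/L; S̃_{B/C} = 1.136/0.1218 = 9.33.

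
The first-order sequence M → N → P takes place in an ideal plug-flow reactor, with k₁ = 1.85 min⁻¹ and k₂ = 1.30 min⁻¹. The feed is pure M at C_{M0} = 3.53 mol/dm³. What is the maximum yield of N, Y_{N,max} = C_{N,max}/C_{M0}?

For a first-order series the maximum intermediate yield is C_{N,max}/C_{M0} = (k₁/k₂)^[k₂/(k₂−k₁)].
= (1.85/1.30)^(1.30/(1.30−1.85)) = (1.423)^(-2.364) = 0.4343.

0.434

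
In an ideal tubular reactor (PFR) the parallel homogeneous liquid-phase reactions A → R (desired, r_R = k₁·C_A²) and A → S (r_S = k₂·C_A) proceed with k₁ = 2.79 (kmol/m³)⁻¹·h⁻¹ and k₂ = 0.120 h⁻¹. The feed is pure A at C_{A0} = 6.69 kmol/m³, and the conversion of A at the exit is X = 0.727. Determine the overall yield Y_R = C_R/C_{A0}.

C_A = C_{A0}(1−X) = 1.826 kmol/m³.
Along a PFR/batch, dC_S/dC_A = −r_S/(r_R+r_S) = −k₂/(k₂+k₁·C_A).
Integrating from C_{A0} to C_A: C_S = (0.120/2.79)·ln[(0.120+2.79·6.69)/(0.120+2.79·1.83)] = 0.04301·ln(18.79/5.216) = 0.05511 kmol/m³.
Then C_R = (C_{A0}−C_A) − C_S = 4.864 − 0.05511 = 4.809 kmol/m³.
Y_R = C_R/C_{A0} = 4.809/6.69 = 0.719.

0.719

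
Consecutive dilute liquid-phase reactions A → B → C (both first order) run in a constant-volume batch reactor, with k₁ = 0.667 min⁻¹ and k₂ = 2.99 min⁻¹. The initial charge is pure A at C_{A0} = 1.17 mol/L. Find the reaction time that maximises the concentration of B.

For first-order series the maximum of C_B occurs at t_opt = ln(k₂/k₁)/(k₂−k₁).
= ln(2.99/0.667)/(2.99−0.667) = ln(4.483)/2.323 = 1.500/2.323 = 0.646 min.

0.646 min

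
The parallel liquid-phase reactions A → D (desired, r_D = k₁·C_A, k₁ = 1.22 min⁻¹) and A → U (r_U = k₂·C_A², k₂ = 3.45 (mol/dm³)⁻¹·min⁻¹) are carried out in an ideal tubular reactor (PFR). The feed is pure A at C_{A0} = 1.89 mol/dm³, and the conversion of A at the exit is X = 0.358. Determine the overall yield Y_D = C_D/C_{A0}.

C_A = C_{A0}(1−X) = 1.213 mol/dm³.
Along a PFR/batch, dC_D/dC_A = −r_D/(r_D+r_U) = −k₁/(k₁+k₂·C_A).
Integrating from C_{A0} to C_A: C_D = (1.22/3.45)·ln[(1.22+3.45·1.89)/(1.22+3.45·1.21)] = 0.3536·ln(7.740/5.406) = 0.1269 mol/dm³.
Y_D = C_D/C_{A0} = 0.1269/1.89 = 0.0672.

0.0672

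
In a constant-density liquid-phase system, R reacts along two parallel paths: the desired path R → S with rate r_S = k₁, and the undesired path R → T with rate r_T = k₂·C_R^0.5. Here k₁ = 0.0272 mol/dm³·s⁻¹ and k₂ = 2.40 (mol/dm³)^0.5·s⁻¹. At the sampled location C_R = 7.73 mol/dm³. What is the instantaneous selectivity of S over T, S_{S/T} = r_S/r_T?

0.00408

S_{S/T} = r_S/r_T = (k₁)/(k₂·C_R^0.5) = (k₁/k₂)·C_R^-0.5.
= (0.0272) / (2.40×7.730^0.5) = 0.02720/6.673 = 0.00408.
The undesired path is higher order in R, so low C_R (CSTR or dilute feed) favours S.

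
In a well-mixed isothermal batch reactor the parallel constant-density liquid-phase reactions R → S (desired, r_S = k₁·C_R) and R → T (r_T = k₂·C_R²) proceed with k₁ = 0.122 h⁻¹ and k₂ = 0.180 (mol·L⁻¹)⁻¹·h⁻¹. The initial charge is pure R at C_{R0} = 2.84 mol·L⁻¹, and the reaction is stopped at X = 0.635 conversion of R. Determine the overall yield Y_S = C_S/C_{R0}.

C_R = C_{R0}(1−X) = 1.037 mol·L⁻¹.
Along a PFR/batch, dC_S/dC_R = −r_S/(r_S+r_T) = −k₁/(k₁+k₂·C_R).
Integrating from C_{R0} to C_R: C_S = (0.122/0.180)·ln[(0.122+0.180·2.84)/(0.122+0.180·1.04)] = 0.6778·ln(0.6332/0.3086) = 0.4872 mol·L⁻¹.
Y_S = C_S/C_{R0} = 0.4872/2.84 = 0.172.

0.172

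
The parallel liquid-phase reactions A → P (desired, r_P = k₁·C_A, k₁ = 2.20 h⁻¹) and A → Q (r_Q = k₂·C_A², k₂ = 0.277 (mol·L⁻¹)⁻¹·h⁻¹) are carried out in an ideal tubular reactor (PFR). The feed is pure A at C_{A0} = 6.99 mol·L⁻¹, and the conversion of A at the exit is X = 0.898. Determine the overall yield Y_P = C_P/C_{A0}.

0.620

C_A = C_{A0}(1−X) = 0.7130 mol·L⁻¹.
Along a PFR/batch, dC_P/dC_A = −r_P/(r_P+r_Q) = −k₁/(k₁+k₂·C_A).
Integrating from C_{A0} to C_A: C_P = (2.20/0.277)·ln[(2.20+0.277·6.99)/(2.20+0.277·0.713)] = 7.942·ln(4.136/2.397) = 4.331 mol·L⁻¹.
Y_P = C_P/C_{A0} = 4.331/6.99 = 0.620.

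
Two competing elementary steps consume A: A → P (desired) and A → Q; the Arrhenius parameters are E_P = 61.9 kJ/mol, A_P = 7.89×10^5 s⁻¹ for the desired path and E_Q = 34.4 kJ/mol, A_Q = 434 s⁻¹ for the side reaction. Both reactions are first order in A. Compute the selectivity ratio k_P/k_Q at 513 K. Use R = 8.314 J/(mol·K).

k_P/k_Q = (A_P/A_Q)·exp[−(E_P−E_Q)/(RT)] = (A_P/A_Q)·exp[(E_Q−E_P)/(RT)].
(E_Q−E_P)/(RT) = (34.4−61.9)×10³/(8.314×513) = -27500/4265 = -6.448.
k_P/k_Q = (7.89×10^5/434)·exp(-6.448) = 1818 × 0.001584 = 2.88.
Since E_P > E_Q, raising the temperature improves selectivity toward P.

2.88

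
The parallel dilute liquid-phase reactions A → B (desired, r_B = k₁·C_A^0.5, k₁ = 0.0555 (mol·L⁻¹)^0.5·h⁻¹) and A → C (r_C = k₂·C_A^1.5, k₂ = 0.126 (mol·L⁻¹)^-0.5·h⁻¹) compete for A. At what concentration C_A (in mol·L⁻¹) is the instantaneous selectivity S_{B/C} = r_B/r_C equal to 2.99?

S_{B/C} = (k₁/k₂)·C_A⁻¹ ⇒ C_A = (S·k₂/k₁)^(-1).
= (2.99×0.126/0.0555)^(-1) = (6.788)^(-1) = 0.147 mol·L⁻¹.

0.147 mol·L⁻¹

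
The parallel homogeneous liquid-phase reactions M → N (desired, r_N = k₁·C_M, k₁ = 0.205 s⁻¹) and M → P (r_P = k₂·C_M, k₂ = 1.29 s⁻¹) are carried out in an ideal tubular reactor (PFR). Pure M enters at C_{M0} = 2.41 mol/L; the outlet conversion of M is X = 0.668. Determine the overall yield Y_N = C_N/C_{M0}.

C_M = C_{M0}(1−X) = 0.8001 mol/L.
Both paths are first order in M, so the instantaneous fraction to N is constant: dC_N/d(−C_M) = k₁/(k₁+k₂) = 0.1371.
C_N = 0.1371·(C_{M0}−C_M) = 0.1371×1.610 = 0.221 mol/L.
Y_N = C_N/C_{M0} = 0.2208/2.41 = 0.0916.

0.0916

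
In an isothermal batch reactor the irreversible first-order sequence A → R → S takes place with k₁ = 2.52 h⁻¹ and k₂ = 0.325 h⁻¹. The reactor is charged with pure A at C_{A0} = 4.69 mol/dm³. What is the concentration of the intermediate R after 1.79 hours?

2.95 mol/dm³

The intermediate concentration in a first-order A→B→C sequence is C_R = k₁C_{A0}(e^(−k₁t) − e^(−k₂t))/(k₂−k₁).
e^(−k₁t) = e^(−2.52×1.79) = e^(−4.511) = 0.01099; e^(−k₂t) = e^(−0.5817) = 0.5589.
C_R = 2.52×4.69/(0.325−2.52) × (0.01099−0.5589) = (-5.384)×(-0.5479) = 2.950 mol/dm³.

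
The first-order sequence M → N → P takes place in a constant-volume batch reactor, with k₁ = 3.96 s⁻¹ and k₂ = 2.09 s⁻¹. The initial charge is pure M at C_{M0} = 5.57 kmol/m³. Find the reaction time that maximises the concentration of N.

0.342 s

The intermediate peaks when r₁ = r₂, i.e. k₁e^(−k₁t) = k₂e^(−k₂t), giving t_opt = ln(k₂/k₁)/(k₂−k₁).
= ln(2.09/3.96)/(2.09−3.96) = ln(0.5278)/-1.870 = -0.6391/-1.870 = 0.342 s.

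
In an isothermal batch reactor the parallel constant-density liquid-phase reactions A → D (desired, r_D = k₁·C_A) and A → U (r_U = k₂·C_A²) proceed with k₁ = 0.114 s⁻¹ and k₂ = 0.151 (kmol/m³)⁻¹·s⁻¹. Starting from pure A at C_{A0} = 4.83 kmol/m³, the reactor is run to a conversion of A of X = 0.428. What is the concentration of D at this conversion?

0.349 kmol/m³

C_A = C_{A0}(1−X) = 2.763 kmol/m³.
Along a PFR/batch, dC_D/dC_A = −r_D/(r_D+r_U) = −k₁/(k₁+k₂·C_A).
Integrating from C_{A0} to C_A: C_D = (0.114/0.151)·ln[(0.114+0.151·4.83)/(0.114+0.151·2.76)] = 0.7550·ln(0.8433/0.5312) = 0.3490 kmol/m³.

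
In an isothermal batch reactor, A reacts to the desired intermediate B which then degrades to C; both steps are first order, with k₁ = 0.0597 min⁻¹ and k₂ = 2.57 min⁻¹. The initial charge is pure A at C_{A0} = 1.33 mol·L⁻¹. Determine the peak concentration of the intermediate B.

At the optimum, C_{B,max}/C_{A0} = (k₁/k₂)^[k₂/(k₂−k₁)].
= (0.0597/2.57)^(2.57/(2.57−0.0597)) = (0.02323)^(1.024) = 0.02124.
C_{B,max} = 0.02124×1.33 = 0.0283 mol·L⁻¹.

0.0283 mol·L⁻¹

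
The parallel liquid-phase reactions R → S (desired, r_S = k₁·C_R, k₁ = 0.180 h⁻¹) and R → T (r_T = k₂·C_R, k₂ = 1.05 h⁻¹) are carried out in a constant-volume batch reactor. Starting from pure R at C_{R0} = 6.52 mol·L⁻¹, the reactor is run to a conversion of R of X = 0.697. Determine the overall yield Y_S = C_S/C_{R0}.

0.102

C_R = C_{R0}(1−X) = 1.976 mol·L⁻¹.
Both paths are first order in R, so the instantaneous fraction to S is constant: dC_S/d(−C_R) = k₁/(k₁+k₂) = 0.1463.
C_S = 0.1463·(C_{R0}−C_R) = 0.1463×4.544 = 0.665 mol·L⁻¹.
Y_S = C_S/C_{R0} = 0.6650/6.52 = 0.102.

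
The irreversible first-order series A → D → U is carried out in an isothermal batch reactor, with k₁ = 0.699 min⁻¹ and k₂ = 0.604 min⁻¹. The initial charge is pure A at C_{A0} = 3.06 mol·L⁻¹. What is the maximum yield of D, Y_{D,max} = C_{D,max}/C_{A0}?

For a first-order series the maximum intermediate yield is C_{D,max}/C_{A0} = (k₁/k₂)^[k₂/(k₂−k₁)].
= (0.699/0.604)^(0.604/(0.604−0.699)) = (1.157)^(-6.358) = 0.3951.

0.395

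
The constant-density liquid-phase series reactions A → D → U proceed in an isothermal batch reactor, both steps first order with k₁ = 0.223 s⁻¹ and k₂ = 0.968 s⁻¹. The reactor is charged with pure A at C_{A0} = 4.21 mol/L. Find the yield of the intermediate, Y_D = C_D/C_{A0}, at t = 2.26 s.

0.147

Solving the coupled first-order balances gives C_D(t) = [k₁/(k₂−k₁)]·C_{A0}·(e^(−k₁t) − e^(−k₂t)).
e^(−k₁t) = e^(−0.223×2.26) = e^(−0.5040) = 0.6041; e^(−k₂t) = e^(−2.188) = 0.1122.
C_D = 0.223×4.21/(0.968−0.223) × (0.6041−0.1122) = 1.260×0.4919 = 0.6199 mol/L.
Y_D = C_D/C_{A0} = 0.6199/4.21 = 0.147.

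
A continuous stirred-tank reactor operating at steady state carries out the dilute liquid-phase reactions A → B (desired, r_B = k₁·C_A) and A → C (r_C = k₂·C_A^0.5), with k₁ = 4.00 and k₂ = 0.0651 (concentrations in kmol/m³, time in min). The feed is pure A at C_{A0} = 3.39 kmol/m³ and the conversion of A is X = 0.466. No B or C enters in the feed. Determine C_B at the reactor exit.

1.56 kmol/m³

Exit C_A = C_{A0}(1−X) = 3.39×0.534 = 1.810 kmol/m³.
In a CSTR the entire volume is at exit conditions, so r_B = 4.00×1.810 = 7.241 and r_C = 0.0651×1.810^0.5 = 0.08759.
Fraction of consumed A going to B: r_B/(r_B+r_C) = 0.9880.
C_B = 0.9880·C_{A0}·X = 0.9880×3.39×0.466 = 1.56 kmol/m³.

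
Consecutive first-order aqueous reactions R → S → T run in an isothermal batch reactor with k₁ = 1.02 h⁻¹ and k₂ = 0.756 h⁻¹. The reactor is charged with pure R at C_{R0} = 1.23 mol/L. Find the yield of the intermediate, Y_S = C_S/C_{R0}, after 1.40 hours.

For first-order series with pure R initially, C_S(t) = k₁C_{R0}/(k₂−k₁)·(e^(−k₁t) − e^(−k₂t)).
e^(−k₁t) = e^(−1.02×1.40) = e^(−1.428) = 0.2398; e^(−k₂t) = e^(−1.058) = 0.3470.
C_S = 1.02×1.23/(0.756−1.02) × (0.2398−0.3470) = (-4.752)×(-0.1072) = 0.5096 mol/L.
Y_S = C_S/C_{R0} = 0.5096/1.23 = 0.414.

0.414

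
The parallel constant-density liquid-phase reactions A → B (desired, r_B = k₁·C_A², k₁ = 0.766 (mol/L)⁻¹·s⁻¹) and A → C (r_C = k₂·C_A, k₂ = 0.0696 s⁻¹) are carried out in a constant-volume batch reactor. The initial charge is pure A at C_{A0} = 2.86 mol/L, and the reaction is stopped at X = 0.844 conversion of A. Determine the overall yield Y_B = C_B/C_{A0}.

C_A = C_{A0}(1−X) = 0.4462 mol/L.
Along a PFR/batch, dC_C/dC_A = −r_C/(r_B+r_C) = −k₂/(k₂+k₁·C_A).
Integrating from C_{A0} to C_A: C_C = (0.0696/0.766)·ln[(0.0696+0.766·2.86)/(0.0696+0.766·0.446)] = 0.09086·ln(2.260/0.4114) = 0.1548 mol/L.
Then C_B = (C_{A0}−C_A) − C_C = 2.414 − 0.1548 = 2.259 mol/L.
Y_B = C_B/C_{A0} = 2.259/2.86 = 0.790.

0.790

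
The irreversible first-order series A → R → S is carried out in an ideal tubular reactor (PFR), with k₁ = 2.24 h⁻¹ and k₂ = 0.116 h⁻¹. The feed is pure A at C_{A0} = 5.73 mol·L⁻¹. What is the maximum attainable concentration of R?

4.87 mol·L⁻¹

For a first-order series the maximum intermediate yield is C_{R,max}/C_{A0} = (k₁/k₂)^[k₂/(k₂−k₁)].
= (2.24/0.116)^(0.116/(0.116−2.24)) = (19.31)^(-0.05461) = 0.8507.
C_{R,max} = 0.8507×5.73 = 4.87 mol·L⁻¹.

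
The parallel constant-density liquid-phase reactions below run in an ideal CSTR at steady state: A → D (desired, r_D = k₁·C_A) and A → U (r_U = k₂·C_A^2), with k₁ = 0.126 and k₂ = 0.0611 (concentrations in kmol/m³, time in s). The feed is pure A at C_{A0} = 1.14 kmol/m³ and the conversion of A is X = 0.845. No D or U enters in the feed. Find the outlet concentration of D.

0.887 kmol/m³

Exit C_A = C_{A0}(1−X) = 1.14×0.155 = 0.1767 kmol/m³.
A CSTR operates uniformly at the exit composition, giving r_D = 0.02226 and r_U = 0.001908 (each k·C_A^n at C_A = 0.1767).
Fraction of consumed A going to D: r_D/(r_D+r_U) = 0.9211.
C_D = 0.9211·C_{A0}·X = 0.9211×1.14×0.845 = 0.887 kmol/m³.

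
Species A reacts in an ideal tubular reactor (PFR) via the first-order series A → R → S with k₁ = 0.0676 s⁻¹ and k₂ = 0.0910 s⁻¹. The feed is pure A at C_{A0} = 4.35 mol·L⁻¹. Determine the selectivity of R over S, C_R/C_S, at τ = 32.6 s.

0.237

For first-order series with pure A initially, C_R(τ) = k₁C_{A0}/(k₂−k₁)·(e^(−k₁τ) − e^(−k₂τ)).
e^(−k₁τ) = e^(−0.0676×32.6) = e^(−2.204) = 0.1104; e^(−k₂τ) = e^(−2.967) = 0.05148.
C_R = 0.0676×4.35/(0.0910−0.0676) × (0.1104−0.05148) = 12.57×0.05891 = 0.7403 mol·L⁻¹.
C_A = C_{A0}e^(−k₁τ) = 0.4802 mol·L⁻¹, so C_S = C_{A0}−C_A−C_R = 3.130 mol·L⁻¹; C_R/C_S = 0.237.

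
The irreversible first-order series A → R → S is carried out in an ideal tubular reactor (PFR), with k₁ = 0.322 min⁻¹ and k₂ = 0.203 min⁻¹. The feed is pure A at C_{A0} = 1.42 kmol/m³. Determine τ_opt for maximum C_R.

Setting dC_R/dτ = 0 gives τ_opt = ln(k₂/k₁)/(k₂−k₁).
= ln(0.203/0.322)/(0.203−0.322) = ln(0.6304)/-0.1190 = -0.4613/-0.1190 = 3.88 min.

3.88 min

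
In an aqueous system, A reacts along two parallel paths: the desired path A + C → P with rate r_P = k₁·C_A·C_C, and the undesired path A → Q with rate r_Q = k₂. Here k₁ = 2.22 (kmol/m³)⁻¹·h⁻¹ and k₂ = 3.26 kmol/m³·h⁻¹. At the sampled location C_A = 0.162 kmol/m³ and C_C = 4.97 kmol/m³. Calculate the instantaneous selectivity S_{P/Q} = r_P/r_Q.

0.548

S_{P/Q} = r_P/r_Q = (k₁·C_A·C_C)/(k₂) = (k₁/k₂)·C_A·C_C.
= (2.22×0.1620×4.970) / (3.26) = 1.787/3.260 = 0.548.
Since the desired path is higher order in A, keeping C_A high (PFR or concentrated feed) favours P.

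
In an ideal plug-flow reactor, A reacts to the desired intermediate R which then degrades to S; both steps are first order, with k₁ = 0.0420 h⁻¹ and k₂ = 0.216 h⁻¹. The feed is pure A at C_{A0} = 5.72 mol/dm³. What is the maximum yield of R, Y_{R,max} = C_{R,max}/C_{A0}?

For a first-order series the maximum intermediate yield is C_{R,max}/C_{A0} = (k₁/k₂)^[k₂/(k₂−k₁)].
= (0.0420/0.216)^(0.216/(0.216−0.0420)) = (0.1944)^(1.241) = 0.1310.

0.131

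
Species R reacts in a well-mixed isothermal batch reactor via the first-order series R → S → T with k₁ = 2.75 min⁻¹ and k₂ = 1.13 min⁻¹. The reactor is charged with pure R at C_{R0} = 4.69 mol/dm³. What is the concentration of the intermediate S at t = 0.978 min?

2.10 mol/dm³

For first-order series with pure R initially, C_S(t) = k₁C_{R0}/(k₂−k₁)·(e^(−k₁t) − e^(−k₂t)).
e^(−k₁t) = e^(−2.75×0.978) = e^(−2.689) = 0.06791; e^(−k₂t) = e^(−1.105) = 0.3312.
C_S = 2.75×4.69/(1.13−2.75) × (0.06791−0.3312) = (-7.961)×(-0.2632) = 2.096 mol/dm³.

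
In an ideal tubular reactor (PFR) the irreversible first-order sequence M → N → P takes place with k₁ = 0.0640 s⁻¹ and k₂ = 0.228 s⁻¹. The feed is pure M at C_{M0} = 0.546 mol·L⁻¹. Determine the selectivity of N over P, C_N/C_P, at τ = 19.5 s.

0.177

For first-order series with pure M initially, C_N(τ) = k₁C_{M0}/(k₂−k₁)·(e^(−k₁τ) − e^(−k₂τ)).
e^(−k₁τ) = e^(−0.0640×19.5) = e^(−1.248) = 0.2871; e^(−k₂τ) = e^(−4.446) = 0.01173.
C_N = 0.0640×0.546/(0.228−0.0640) × (0.2871−0.01173) = 0.2131×0.2754 = 0.05867 mol·L⁻¹.
C_M = C_{M0}e^(−k₁τ) = 0.1567 mol·L⁻¹, so C_P = C_{M0}−C_M−C_N = 0.3306 mol·L⁻¹; C_N/C_P = 0.177.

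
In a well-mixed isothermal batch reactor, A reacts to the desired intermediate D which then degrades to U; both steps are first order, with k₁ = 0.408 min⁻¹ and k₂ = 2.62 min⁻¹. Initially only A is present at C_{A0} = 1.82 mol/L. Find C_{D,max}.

At the optimum, C_{D,max}/C_{A0} = (k₁/k₂)^[k₂/(k₂−k₁)].
= (0.408/2.62)^(2.62/(2.62−0.408)) = (0.1557)^(1.184) = 0.1105.
C_{D,max} = 0.1105×1.82 = 0.201 mol/L.

0.201 mol/L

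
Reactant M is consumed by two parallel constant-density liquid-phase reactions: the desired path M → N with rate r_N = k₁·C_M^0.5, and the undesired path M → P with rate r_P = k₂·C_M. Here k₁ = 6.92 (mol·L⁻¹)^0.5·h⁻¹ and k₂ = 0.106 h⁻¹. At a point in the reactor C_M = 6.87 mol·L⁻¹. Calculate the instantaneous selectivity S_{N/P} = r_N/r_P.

S_{N/P} = r_N/r_P = (k₁·C_M^0.5)/(k₂·C_M) = (k₁/k₂)·C_M^-0.5.
= (6.92×6.870^0.5) / (0.106×6.870) = 18.14/0.7282 = 24.9.
The undesired path is higher order in M, so low C_M (CSTR or dilute feed) favours N.

24.9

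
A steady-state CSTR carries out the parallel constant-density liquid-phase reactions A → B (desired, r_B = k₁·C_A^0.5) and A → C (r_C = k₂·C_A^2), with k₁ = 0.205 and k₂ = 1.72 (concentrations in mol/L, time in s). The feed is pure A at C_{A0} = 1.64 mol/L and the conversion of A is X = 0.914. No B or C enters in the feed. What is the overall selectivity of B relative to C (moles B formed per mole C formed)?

2.25

Exit C_A = C_{A0}(1−X) = 1.64×0.0860 = 0.1410 mol/L.
In a CSTR the entire volume is at exit conditions, so r_B = 0.205×0.1410^0.5 = 0.07699 and r_C = 1.72×0.1410^2 = 0.03421.
Overall selectivity = C_B/C_C = r_Bτ/(r_Cτ) = r_B/r_C = 2.25.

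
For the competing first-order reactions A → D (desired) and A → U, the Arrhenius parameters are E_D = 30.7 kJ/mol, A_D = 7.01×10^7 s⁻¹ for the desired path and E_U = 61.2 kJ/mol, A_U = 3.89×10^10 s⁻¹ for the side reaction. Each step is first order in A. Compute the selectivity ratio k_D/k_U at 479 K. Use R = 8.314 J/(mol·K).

3.82

With equal orders, S_{D/U} = k_D/k_U = (A_D/A_U)·exp[(E_U−E_D)/(RT)].
(E_U−E_D)/(RT) = (61.2−30.7)×10³/(8.314×479) = 30500/3982 = 7.659.
k_D/k_U = (7.01×10^7/3.89×10^10)·exp(7.659) = 0.001802 × 2119 = 3.82.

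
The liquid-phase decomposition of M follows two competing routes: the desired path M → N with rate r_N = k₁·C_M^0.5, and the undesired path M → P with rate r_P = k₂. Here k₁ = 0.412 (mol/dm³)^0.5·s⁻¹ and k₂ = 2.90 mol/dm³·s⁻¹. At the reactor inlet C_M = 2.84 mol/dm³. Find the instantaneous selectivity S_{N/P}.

0.239

S_{N/P} = r_N/r_P = (k₁·C_M^0.5)/(k₂) = (k₁/k₂)·C_M^0.5.
= (0.412×2.840^0.5) / (2.90) = 0.6943/2.900 = 0.239.
Since the desired path is higher order in M, keeping C_M high (PFR or concentrated feed) favours N.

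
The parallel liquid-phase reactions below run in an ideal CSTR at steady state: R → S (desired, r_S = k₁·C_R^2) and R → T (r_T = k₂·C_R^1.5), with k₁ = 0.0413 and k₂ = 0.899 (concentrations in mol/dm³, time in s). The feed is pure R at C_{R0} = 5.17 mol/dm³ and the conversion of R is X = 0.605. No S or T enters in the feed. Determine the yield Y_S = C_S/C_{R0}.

0.0373

Exit C_R = C_{R0}(1−X) = 5.17×0.395 = 2.042 mol/dm³.
In a CSTR the entire volume is at exit conditions, so r_S = 0.0413×2.042^2 = 0.1722 and r_T = 0.899×2.042^1.5 = 2.624.
Fraction of consumed R going to S: r_S/(r_S+r_T) = 0.06161.
C_S = 0.06161·C_{R0}·X = 0.06161×5.17×0.605 = 0.193 mol/dm³; Y_S = C_S/C_{R0} = 0.0373.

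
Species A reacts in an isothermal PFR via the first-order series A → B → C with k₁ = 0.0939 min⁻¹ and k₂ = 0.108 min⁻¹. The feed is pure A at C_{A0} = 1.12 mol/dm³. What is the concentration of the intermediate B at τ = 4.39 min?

The intermediate concentration in a first-order A→B→C sequence is C_B = k₁C_{A0}(e^(−k₁τ) − e^(−k₂τ))/(k₂−k₁).
e^(−k₁τ) = e^(−0.0939×4.39) = e^(−0.4122) = 0.6622; e^(−k₂τ) = e^(−0.4741) = 0.6224.
C_B = 0.0939×1.12/(0.108−0.0939) × (0.6622−0.6224) = 7.459×0.03975 = 0.2964 mol/dm³.

0.296 mol/dm³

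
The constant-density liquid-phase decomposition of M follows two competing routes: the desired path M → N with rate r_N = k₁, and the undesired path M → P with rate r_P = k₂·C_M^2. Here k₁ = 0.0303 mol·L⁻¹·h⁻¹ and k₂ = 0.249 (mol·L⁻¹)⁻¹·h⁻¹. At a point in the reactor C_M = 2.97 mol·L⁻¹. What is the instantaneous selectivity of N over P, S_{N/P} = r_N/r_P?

S_{N/P} = r_N/r_P = (k₁)/(k₂·C_M^2) = (k₁/k₂)·C_M^-2.
= (0.0303) / (0.249×2.970^2) = 0.03030/2.196 = 0.0138.
The undesired path is higher order in M, so low C_M (CSTR or dilute feed) favours N.

0.0138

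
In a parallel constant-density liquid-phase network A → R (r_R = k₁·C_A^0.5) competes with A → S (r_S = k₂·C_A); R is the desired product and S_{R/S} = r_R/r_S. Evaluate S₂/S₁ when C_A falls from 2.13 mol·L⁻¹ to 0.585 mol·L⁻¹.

1.91

S_{R/S} = (k₁/k₂)·C_A^-0.5, so S₂/S₁ = (C_{A,2}/C_{A,1})^-0.5.
= (0.585/2.13)^(-0.5) = (0.2746)^(-0.5) = 1.91.
Selectivity toward R rises as C_A falls — low-concentration operation is favoured.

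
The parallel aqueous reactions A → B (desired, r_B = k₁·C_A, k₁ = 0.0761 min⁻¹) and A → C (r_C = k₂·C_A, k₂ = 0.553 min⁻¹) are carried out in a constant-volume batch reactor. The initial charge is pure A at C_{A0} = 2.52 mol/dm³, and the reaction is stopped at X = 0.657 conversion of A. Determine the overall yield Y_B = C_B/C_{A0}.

C_A = C_{A0}(1−X) = 0.8644 mol/dm³.
Both paths are first order in A, so the instantaneous fraction to B is constant: dC_B/d(−C_A) = k₁/(k₁+k₂) = 0.1210.
C_B = 0.1210·(C_{A0}−C_A) = 0.1210×1.656 = 0.200 mol/dm³.
Y_B = C_B/C_{A0} = 0.2003/2.52 = 0.0795.

0.0795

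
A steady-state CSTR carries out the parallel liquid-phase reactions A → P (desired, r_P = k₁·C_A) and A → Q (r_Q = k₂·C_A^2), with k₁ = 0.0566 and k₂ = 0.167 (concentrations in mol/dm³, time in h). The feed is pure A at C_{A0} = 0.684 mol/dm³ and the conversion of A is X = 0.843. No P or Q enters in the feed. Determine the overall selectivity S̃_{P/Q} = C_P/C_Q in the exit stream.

Exit C_A = C_{A0}(1−X) = 0.684×0.157 = 0.1074 mol/dm³.
In a CSTR the entire volume is at exit conditions, so r_P = 0.0566×0.1074 = 0.006078 and r_Q = 0.167×0.1074^2 = 0.001926.
Overall selectivity = C_P/C_Q = r_Pτ/(r_Qτ) = r_P/r_Q = 3.16.

3.16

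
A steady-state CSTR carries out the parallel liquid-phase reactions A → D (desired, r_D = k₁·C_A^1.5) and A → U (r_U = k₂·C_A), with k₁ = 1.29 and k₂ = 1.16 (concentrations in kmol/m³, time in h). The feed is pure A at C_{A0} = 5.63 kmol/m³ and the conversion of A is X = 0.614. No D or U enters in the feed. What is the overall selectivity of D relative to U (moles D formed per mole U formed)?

Exit C_A = C_{A0}(1−X) = 5.63×0.386 = 2.173 kmol/m³.
A CSTR operates uniformly at the exit composition, giving r_D = 4.133 and r_U = 2.521 (each k·C_A^n at C_A = 2.173).
Overall selectivity = C_D/C_U = r_Dτ/(r_Uτ) = r_D/r_U = 1.64.

1.64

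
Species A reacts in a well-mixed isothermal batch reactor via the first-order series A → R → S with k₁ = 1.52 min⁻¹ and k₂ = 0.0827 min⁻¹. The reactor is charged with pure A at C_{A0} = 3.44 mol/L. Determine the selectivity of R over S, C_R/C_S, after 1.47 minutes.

For first-order series with pure A initially, C_R(t) = k₁C_{A0}/(k₂−k₁)·(e^(−k₁t) − e^(−k₂t)).
e^(−k₁t) = e^(−1.52×1.47) = e^(−2.234) = 0.1071; e^(−k₂t) = e^(−0.1216) = 0.8855.
C_R = 1.52×3.44/(0.0827−1.52) × (0.1071−0.8855) = (-3.638)×(-0.7785) = 2.832 mol/L.
C_A = C_{A0}e^(−k₁t) = 0.3683 mol/L, so C_S = C_{A0}−C_A−C_R = 0.2397 mol/L; C_R/C_S = 11.8.

11.8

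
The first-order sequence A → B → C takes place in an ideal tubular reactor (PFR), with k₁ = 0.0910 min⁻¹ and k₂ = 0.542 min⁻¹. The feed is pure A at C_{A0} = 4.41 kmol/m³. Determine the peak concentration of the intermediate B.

0.517 kmol/m³

For a first-order series the maximum intermediate yield is C_{B,max}/C_{A0} = (k₁/k₂)^[k₂/(k₂−k₁)].
= (0.0910/0.542)^(0.542/(0.542−0.0910)) = (0.1679)^(1.202) = 0.1171.
C_{B,max} = 0.1171×4.41 = 0.517 kmol/m³.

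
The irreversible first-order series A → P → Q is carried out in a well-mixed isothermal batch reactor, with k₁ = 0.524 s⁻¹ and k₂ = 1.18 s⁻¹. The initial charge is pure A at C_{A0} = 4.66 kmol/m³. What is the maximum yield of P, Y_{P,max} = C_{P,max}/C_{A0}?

0.232

At the optimum, C_{P,max}/C_{A0} = (k₁/k₂)^[k₂/(k₂−k₁)].
= (0.524/1.18)^(1.18/(1.18−0.524)) = (0.4441)^(1.799) = 0.2322.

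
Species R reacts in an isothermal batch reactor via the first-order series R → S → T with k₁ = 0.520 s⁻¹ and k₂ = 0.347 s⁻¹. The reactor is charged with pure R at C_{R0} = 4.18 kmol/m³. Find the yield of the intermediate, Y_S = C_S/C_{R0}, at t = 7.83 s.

The intermediate concentration in a first-order A→B→C sequence is C_S = k₁C_{R0}(e^(−k₁t) − e^(−k₂t))/(k₂−k₁).
e^(−k₁t) = e^(−0.520×7.83) = e^(−4.072) = 0.01705; e^(−k₂t) = e^(−2.717) = 0.06607.
C_S = 0.520×4.18/(0.347−0.520) × (0.01705−0.06607) = (-12.56)×(-0.04902) = 0.6159 kmol/m³.
Y_S = C_S/C_{R0} = 0.6159/4.18 = 0.147.

0.147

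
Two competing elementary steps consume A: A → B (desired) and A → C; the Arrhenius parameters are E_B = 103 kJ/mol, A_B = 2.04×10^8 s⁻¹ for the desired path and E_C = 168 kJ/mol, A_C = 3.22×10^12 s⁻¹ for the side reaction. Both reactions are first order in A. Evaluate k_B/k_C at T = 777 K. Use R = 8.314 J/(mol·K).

Since both paths have the same order in A, the concentration cancels and S_{B/C} = k_B/k_C = (A_B/A_C)·exp[(E_C−E_B)/(RT)].
(E_C−E_B)/(RT) = (168−103)×10³/(8.314×777) = 65000/6460 = 10.06.
k_B/k_C = (2.04×10^8/3.22×10^12)·exp(10.06) = 6.335×10^-5 × 23434 = 1.48.

1.48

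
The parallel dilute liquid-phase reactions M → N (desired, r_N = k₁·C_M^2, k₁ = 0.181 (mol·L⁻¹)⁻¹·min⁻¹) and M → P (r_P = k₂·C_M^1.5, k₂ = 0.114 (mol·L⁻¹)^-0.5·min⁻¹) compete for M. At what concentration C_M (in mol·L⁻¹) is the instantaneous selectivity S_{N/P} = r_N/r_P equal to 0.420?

S_{N/P} = (k₁/k₂)·C_M^0.5 ⇒ C_M = (S·k₂/k₁)^(2).
= (0.420×0.114/0.181)^(2) = (0.2645)^(2) = 0.0700 mol·L⁻¹.

0.0700 mol·L⁻¹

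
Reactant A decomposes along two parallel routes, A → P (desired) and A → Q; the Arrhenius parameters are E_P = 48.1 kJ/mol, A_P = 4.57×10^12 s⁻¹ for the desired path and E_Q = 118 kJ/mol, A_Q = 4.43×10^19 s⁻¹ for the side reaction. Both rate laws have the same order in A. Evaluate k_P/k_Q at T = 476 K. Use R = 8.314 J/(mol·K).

4.83

k_P/k_Q = (A_P/A_Q)·exp[−(E_P−E_Q)/(RT)] = (A_P/A_Q)·exp[(E_Q−E_P)/(RT)].
(E_Q−E_P)/(RT) = (118−48.1)×10³/(8.314×476) = 69900/3957 = 17.66.
k_P/k_Q = (4.57×10^12/4.43×10^19)·exp(17.66) = 1.032×10^-7 × 4.687×10^7 = 4.83.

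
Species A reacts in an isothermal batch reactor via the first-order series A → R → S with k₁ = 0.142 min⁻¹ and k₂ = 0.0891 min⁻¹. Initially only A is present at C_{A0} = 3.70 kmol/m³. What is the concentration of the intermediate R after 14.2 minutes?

1.48 kmol/m³

The intermediate concentration in a first-order A→B→C sequence is C_R = k₁C_{A0}(e^(−k₁t) − e^(−k₂t))/(k₂−k₁).
e^(−k₁t) = e^(−0.142×14.2) = e^(−2.016) = 0.1331; e^(−k₂t) = e^(−1.265) = 0.2822.
C_R = 0.142×3.70/(0.0891−0.142) × (0.1331−0.2822) = (-9.932)×(-0.1490) = 1.480 kmol/m³.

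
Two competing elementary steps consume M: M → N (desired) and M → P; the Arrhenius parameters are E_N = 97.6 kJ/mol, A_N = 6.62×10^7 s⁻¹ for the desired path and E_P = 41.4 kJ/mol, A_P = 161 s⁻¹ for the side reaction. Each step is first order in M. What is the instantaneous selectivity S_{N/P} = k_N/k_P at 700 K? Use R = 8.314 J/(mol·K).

26.3

Since both paths have the same order in M, the concentration cancels and S_{N/P} = k_N/k_P = (A_N/A_P)·exp[(E_P−E_N)/(RT)].
(E_P−E_N)/(RT) = (41.4−97.6)×10³/(8.314×700) = -56200/5820 = -9.657.
k_N/k_P = (6.62×10^7/161)·exp(-9.657) = 4.112×10^5 × 6.400×10^-5 = 26.3.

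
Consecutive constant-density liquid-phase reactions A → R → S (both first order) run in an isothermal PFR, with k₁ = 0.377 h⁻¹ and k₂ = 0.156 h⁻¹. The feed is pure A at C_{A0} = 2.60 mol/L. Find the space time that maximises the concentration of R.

3.99 h

The intermediate peaks when r₁ = r₂, i.e. k₁e^(−k₁τ) = k₂e^(−k₂τ), giving τ_opt = ln(k₂/k₁)/(k₂−k₁).
= ln(0.156/0.377)/(0.156−0.377) = ln(0.4138)/-0.2210 = -0.8824/-0.2210 = 3.99 h.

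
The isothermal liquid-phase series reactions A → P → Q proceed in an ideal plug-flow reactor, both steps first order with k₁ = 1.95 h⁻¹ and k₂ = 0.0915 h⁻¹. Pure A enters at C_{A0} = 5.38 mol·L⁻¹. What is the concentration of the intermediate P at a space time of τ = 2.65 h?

For first-order series with pure A initially, C_P(τ) = k₁C_{A0}/(k₂−k₁)·(e^(−k₁τ) − e^(−k₂τ)).
e^(−k₁τ) = e^(−1.95×2.65) = e^(−5.167) = 0.005699; e^(−k₂τ) = e^(−0.2425) = 0.7847.
C_P = 1.95×5.38/(0.0915−1.95) × (0.005699−0.7847) = (-5.645)×(-0.7790) = 4.397 mol·L⁻¹.

4.40 mol·L⁻¹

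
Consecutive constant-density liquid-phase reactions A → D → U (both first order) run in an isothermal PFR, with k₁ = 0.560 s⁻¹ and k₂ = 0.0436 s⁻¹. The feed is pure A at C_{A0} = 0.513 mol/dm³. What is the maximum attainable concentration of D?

0.414 mol/dm³

At the optimum, C_{D,max}/C_{A0} = (k₁/k₂)^[k₂/(k₂−k₁)].
= (0.560/0.0436)^(0.0436/(0.0436−0.560)) = (12.84)^(-0.08443) = 0.8061.
C_{D,max} = 0.8061×0.513 = 0.414 mol/dm³.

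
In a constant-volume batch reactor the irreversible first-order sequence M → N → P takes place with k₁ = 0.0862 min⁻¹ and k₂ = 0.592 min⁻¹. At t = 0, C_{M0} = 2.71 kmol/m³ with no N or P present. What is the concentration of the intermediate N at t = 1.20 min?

0.189 kmol/m³

For first-order series with pure M initially, C_N(t) = k₁C_{M0}/(k₂−k₁)·(e^(−k₁t) − e^(−k₂t)).
e^(−k₁t) = e^(−0.0862×1.20) = e^(−0.1034) = 0.9017; e^(−k₂t) = e^(−0.7104) = 0.4914.
C_N = 0.0862×2.71/(0.592−0.0862) × (0.9017−0.4914) = 0.4618×0.4103 = 0.1895 kmol/m³.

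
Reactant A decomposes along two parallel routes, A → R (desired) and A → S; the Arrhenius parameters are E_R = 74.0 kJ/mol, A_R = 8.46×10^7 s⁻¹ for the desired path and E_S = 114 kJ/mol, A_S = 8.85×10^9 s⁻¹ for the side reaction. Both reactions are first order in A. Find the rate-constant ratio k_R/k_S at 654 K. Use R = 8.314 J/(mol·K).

With equal orders, S_{R/S} = k_R/k_S = (A_R/A_S)·exp[(E_S−E_R)/(RT)].
(E_S−E_R)/(RT) = (114−74.0)×10³/(8.314×654) = 40000/5437 = 7.357.
k_R/k_S = (8.46×10^7/8.85×10^9)·exp(7.357) = 0.009559 × 1566 = 15.0.

15.0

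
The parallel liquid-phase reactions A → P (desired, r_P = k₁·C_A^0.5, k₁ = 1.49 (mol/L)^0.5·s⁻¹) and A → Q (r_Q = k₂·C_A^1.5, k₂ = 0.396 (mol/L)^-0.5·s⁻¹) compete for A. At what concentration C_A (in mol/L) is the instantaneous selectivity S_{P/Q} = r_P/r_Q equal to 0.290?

S_{P/Q} = (k₁/k₂)·C_A⁻¹ ⇒ C_A = (S·k₂/k₁)^(-1).
= (0.290×0.396/1.49)^(-1) = (0.07707)^(-1) = 13.0 mol/L.

13.0 mol/L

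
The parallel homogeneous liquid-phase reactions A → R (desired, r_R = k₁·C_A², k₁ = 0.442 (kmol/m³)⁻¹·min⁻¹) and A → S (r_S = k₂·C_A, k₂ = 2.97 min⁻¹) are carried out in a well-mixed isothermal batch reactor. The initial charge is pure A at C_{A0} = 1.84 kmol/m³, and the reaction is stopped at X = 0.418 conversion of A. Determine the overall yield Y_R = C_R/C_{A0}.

0.0742

C_A = C_{A0}(1−X) = 1.071 kmol/m³.
Along a PFR/batch, dC_S/dC_A = −r_S/(r_R+r_S) = −k₂/(k₂+k₁·C_A).
Integrating from C_{A0} to C_A: C_S = (2.97/0.442)·ln[(2.97+0.442·1.84)/(2.97+0.442·1.07)] = 6.719·ln(3.783/3.443) = 0.6327 kmol/m³.
Then C_R = (C_{A0}−C_A) − C_S = 0.7691 − 0.6327 = 0.1365 kmol/m³.
Y_R = C_R/C_{A0} = 0.1365/1.84 = 0.0742.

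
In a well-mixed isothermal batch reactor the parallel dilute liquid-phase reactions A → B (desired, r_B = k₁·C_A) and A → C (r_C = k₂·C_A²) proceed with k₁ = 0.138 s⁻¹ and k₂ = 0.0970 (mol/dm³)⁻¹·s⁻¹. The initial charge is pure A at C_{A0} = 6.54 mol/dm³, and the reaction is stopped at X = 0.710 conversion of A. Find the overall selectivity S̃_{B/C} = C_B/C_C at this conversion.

0.366

C_A = C_{A0}(1−X) = 1.897 mol/dm³.
Along a PFR/batch, dC_B/dC_A = −r_B/(r_B+r_C) = −k₁/(k₁+k₂·C_A).
Integrating from C_{A0} to C_A: C_B = (0.138/0.0970)·ln[(0.138+0.0970·6.54)/(0.138+0.0970·1.90)] = 1.423·ln(0.7724/0.3220) = 1.245 mol/dm³.
C_C = (C_{A0}−C_A)−C_B = 3.399 mol/dm³; S̃_{B/C} = 1.245/3.399 = 0.366.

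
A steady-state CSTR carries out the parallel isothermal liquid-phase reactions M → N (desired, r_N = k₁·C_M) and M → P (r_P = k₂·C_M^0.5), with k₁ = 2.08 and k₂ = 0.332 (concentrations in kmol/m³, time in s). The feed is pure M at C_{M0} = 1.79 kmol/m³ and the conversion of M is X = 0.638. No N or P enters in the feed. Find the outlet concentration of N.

Exit C_M = C_{M0}(1−X) = 1.79×0.362 = 0.6480 kmol/m³.
A CSTR operates uniformly at the exit composition, giving r_N = 1.348 and r_P = 0.2673 (each k·C_M^n at C_M = 0.6480).
Fraction of consumed M going to N: r_N/(r_N+r_P) = 0.8345.
C_N = 0.8345·C_{M0}·X = 0.8345×1.79×0.638 = 0.953 kmol/m³.

0.953 kmol/m³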